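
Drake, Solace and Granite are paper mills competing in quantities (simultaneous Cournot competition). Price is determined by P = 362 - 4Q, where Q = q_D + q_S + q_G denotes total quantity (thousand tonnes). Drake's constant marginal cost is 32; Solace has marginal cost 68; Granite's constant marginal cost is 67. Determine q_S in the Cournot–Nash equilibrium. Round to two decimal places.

16.06

Drake's profit: π_D = (362 - 4Q)q_D - (32q_D). Setting ∂π_D/∂q_D = 0: 330 - 8q_D - 4(q_S + q_G) = 0.
Solace's first-order condition: 294 - 8q_S - 4(q_D + q_G) = 0.
Granite's profit: π_G = (362 - 4Q)q_G - (67q_G). Setting ∂π_G/∂q_G = 0: 295 - 8q_G - 4(q_D + q_S) = 0.
Summing all 3 equations gives 919 − 16Q = 0, hence Q = 919/16.
Back-substituting: q_D = (330 − 919/4)/4 = 401/16, q_S = (294 − 919/4)/4 = 257/16, q_G = (295 − 919/4)/4 = 261/16.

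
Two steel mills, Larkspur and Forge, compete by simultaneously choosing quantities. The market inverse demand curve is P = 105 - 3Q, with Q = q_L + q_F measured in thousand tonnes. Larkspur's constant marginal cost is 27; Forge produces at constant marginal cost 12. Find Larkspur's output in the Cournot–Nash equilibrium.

Larkspur's profit: π_L = (105 - 3Q)q_L - (27q_L). Setting ∂π_L/∂q_L = 0: 78 - 6q_L - 3(q_F) = 0.
Forge's profit: π_F = (105 - 3Q)q_F - (12q_F). Setting ∂π_F/∂q_F = 0: 93 - 6q_F - 3(q_L) = 0.
Rearranging gives the reaction functions q_L = (78 - 3q_F)/6 and q_F = (93 - 3q_L)/6.
Solving the pair: q_L = 7, q_F = 12.

7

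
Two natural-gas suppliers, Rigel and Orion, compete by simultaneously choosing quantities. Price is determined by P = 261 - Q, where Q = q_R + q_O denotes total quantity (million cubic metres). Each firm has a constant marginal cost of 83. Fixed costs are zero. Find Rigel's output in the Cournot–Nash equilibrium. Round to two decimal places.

Each firm earns π_i = (261 - Q)q_i - 83q_i.
Setting ∂π_i/∂q_i = 0 with rivals' quantities fixed: 178 - 2q_i - q_j = 0.
With identical firms every q_j equals q_i, so q_j = q_i and 178 = 3q_i, giving q_i = 178/3.

59.33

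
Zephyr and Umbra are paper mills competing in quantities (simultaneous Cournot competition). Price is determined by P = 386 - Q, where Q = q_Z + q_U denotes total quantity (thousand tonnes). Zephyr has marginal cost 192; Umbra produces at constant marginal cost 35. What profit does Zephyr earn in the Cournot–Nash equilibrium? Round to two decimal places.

Zephyr's profit: π_Z = (386 - Q)q_Z - (192q_Z). Setting ∂π_Z/∂q_Z = 0: 194 - 2q_Z - (q_U) = 0.
Umbra's first-order condition: 351 - 2q_U - (q_Z) = 0.
Best responses: q_Z = (194 - q_U)/2, q_U = (351 - q_Z)/2.
Solving the pair: q_Z = 37/3, q_U = 508/3.
Price P = 386 - 545/3 = 613/3.
Zephyr's profit: (613/3 - 192)·(37/3) = 1369/9.

152.11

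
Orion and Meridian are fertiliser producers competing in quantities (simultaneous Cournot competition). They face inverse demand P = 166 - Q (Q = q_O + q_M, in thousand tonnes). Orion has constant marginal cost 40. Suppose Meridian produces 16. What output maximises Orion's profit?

55

With the rival's output fixed at 16, Orion's profit is π_O = (166 - 16 - q_O)q_O - (40q_O) = (150 - q_O)q_O - (40q_O).
∂π_O/∂q_O = 110 - 2q_O = 0, so q_O = 55.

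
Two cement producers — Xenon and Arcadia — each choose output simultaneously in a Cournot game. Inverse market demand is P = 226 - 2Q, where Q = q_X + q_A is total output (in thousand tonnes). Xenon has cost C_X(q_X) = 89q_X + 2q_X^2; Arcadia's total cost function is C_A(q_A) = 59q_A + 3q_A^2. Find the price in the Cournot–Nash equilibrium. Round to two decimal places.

Xenon's profit: π_X = (226 - 2Q)q_X - (89q_X + 2q_X²). Setting ∂π_X/∂q_X = 0: 137 - 8q_X - 2(q_A) = 0.
Arcadia's first-order condition: 167 - 10q_A - 2(q_X) = 0.
So q_X = (137 - 2q_A)/8 and q_A = (167 - 2q_X)/10.
Solving the pair: q_X = 259/19, q_A = 531/38.
Total output Q = 1049/38, so price P = 226 - 2·(1049/38) = 170.7895.

170.79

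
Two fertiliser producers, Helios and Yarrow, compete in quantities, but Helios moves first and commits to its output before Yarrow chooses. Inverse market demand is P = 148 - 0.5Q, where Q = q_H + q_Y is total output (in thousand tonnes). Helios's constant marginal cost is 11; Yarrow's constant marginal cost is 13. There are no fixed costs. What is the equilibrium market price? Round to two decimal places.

45.75

Solve by backward induction. Given q_H, the follower Yarrow maximises π_Y = (148 - (1/2)q_H - (1/2)q_Y)q_Y - 13q_Y.
∂π_Y/∂q_Y = 135 - (1/2)q_H - q_Y = 0 gives the reaction function q_Y = (135 - (1/2)q_H).
The leader anticipates this reaction. Substituting into P = 148 - 0.5Q gives P = 161/2 - (1/4)q_H, so π_H = (161/2 - (1/4)q_H)q_H - 11q_H.
Maximising: ∂π_H/∂q_H = 139/2 - (1/2)q_H = 0, giving q_H = 139.
Then q_Y = (135 - (1/2)·139) = 131/2.
Total output Q = 409/2, so price P = 148 - (1/2)·(409/2) = 183/4.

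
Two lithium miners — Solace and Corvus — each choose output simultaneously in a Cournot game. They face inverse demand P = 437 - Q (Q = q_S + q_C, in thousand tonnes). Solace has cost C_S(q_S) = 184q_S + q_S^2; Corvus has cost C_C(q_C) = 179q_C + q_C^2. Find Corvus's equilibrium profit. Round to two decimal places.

Solace's profit: π_S = (437 - Q)q_S - (184q_S + q_S²). Setting ∂π_S/∂q_S = 0: 253 - 4q_S - (q_C) = 0.
Corvus's first-order condition: 258 - 4q_C - (q_S) = 0.
Rearranging gives the reaction functions q_S = (253 - q_C)/4 and q_C = (258 - q_S)/4.
Substituting one into the other gives q_S = 754/15 and q_C = 779/15.
Price P = 437 - 511/5 = 1674/5.
Corvus's profit: (1674/5)·(779/15) - 179·(779/15) - (779/15)² = 5394.1422.

5394.14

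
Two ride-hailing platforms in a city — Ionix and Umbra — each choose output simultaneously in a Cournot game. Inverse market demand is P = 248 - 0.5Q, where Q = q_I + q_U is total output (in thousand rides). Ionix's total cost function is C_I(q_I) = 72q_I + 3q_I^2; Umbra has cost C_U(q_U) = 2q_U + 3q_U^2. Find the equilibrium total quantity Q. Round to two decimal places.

Ionix's profit: π_I = (248 - 0.5Q)q_I - (72q_I + 3q_I²). Setting ∂π_I/∂q_I = 0: 176 - 7q_I - (1/2)(q_U) = 0.
Umbra's profit: π_U = (248 - 0.5Q)q_U - (2q_U + 3q_U²). Setting ∂π_U/∂q_U = 0: 246 - 7q_U - (1/2)(q_I) = 0.
Best responses: q_I = (176 - (1/2)q_U)/7, q_U = (246 - (1/2)q_I)/7.
Substituting one into the other gives q_I = 22.7487 and q_U = 33.5179.
Total output Q = 22.7487 + 33.5179 = 844/15.

56.27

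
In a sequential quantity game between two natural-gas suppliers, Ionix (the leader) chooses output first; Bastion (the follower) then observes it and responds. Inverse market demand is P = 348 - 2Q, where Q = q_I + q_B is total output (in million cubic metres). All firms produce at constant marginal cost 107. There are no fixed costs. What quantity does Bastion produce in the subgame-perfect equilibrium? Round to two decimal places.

30.13

The follower Bastion best-responds to any q_I: π_B = (348 - 2Q)q_B - 107q_B.
Follower FOC: 241 - 2q_I - 4q_B = 0, so q_B(q_I) = (241 - 2q_I)/4.
The leader anticipates this reaction. Substituting into P = 348 - 2Q gives P = 455/2 - q_I, so π_I = (455/2 - q_I)q_I - 107q_I.
The leader's first-order condition 241/2 - 2q_I = 0 yields q_I = 241/4.
Then q_B = (241 - 2·(241/4))/4 = 241/8.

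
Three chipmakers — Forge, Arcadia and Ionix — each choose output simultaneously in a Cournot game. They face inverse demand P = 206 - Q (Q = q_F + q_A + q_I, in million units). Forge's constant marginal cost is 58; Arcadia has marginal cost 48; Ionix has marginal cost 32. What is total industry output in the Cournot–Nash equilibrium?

Forge's profit: π_F = (206 - Q)q_F - (58q_F). Setting ∂π_F/∂q_F = 0: 148 - 2q_F - (q_A + q_I) = 0.
Arcadia's profit: π_A = (206 - Q)q_A - (48q_A). Setting ∂π_A/∂q_A = 0: 158 - 2q_A - (q_F + q_I) = 0.
Ionix's profit: π_I = (206 - Q)q_I - (32q_I). Setting ∂π_I/∂q_I = 0: 174 - 2q_I - (q_F + q_A) = 0.
Adding the 3 first-order conditions: 480 − 4Q = 0, so Q = 120.
Back-substituting: q_F = (148 − 120) = 28, q_A = (158 − 120) = 38, q_I = (174 − 120) = 54.
Total output Q = 28 + 38 + 54 = 120.

120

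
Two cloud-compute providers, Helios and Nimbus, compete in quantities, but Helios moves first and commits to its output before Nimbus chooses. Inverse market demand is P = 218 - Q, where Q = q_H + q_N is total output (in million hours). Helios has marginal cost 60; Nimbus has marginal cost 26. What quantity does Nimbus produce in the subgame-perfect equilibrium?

65

The follower Nimbus best-responds to any q_H: π_N = (218 - Q)q_N - 26q_N.
Setting the follower's marginal profit to zero, 192 - q_H - 2q_N = 0, i.e. q_N = (192 - q_H)/2.
The leader anticipates this reaction. Substituting into P = 218 - Q gives P = 122 - (1/2)q_H, so π_H = (122 - (1/2)q_H)q_H - 60q_H.
Leader FOC: 62 - q_H = 0, so q_H = 62.
Then q_N = (192 - 62)/2 = 65.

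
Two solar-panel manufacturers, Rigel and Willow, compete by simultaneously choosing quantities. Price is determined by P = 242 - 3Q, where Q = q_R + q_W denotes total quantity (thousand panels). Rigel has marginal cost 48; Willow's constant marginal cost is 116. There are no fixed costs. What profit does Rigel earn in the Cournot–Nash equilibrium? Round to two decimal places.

Rigel's profit: π_R = (242 - 3Q)q_R - (48q_R). Setting ∂π_R/∂q_R = 0: 194 - 6q_R - 3(q_W) = 0.
Willow's profit: π_W = (242 - 3Q)q_W - (116q_W). Setting ∂π_W/∂q_W = 0: 126 - 6q_W - 3(q_R) = 0.
Best responses: q_R = (194 - 3q_W)/6, q_W = (126 - 3q_R)/6.
Solving the pair: q_R = 262/9, q_W = 58/9.
Price P = 242 - 3·(320/9) = 406/3.
Rigel's profit: (406/3 - 48)·(262/9) = 2542.3704.

2542.37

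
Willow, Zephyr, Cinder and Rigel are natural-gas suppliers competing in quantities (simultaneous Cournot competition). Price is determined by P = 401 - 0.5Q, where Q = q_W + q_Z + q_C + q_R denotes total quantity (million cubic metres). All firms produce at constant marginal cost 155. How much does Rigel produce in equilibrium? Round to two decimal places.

Each firm earns π_i = (401 - 0.5Q)q_i - 155q_i.
Setting ∂π_i/∂q_i = 0 with rivals' quantities fixed: 246 - q_i - (1/2)·Σ_{j≠i} q_j = 0.
By symmetry each firm produces the same amount; substituting Σ_{j≠i} q_j = 3q_i yields q_i = 246/(5/2) = 492/5.

98.40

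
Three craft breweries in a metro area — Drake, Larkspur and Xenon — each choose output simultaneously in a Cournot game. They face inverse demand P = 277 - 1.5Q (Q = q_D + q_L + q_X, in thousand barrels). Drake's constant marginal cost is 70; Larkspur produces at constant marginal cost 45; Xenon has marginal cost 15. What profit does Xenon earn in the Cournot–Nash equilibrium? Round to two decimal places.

Drake's profit: π_D = (277 - 1.5Q)q_D - (70q_D). Setting ∂π_D/∂q_D = 0: 207 - 3q_D - (3/2)(q_L + q_X) = 0.
Larkspur's first-order condition: 232 - 3q_L - (3/2)(q_D + q_X) = 0.
Xenon's profit: π_X = (277 - 1.5Q)q_X - (15q_X). Setting ∂π_X/∂q_X = 0: 262 - 3q_X - (3/2)(q_D + q_L) = 0.
Adding the 3 conditions: 701 − 3Q − 3Q = 0, i.e. Q = 701/6.
Back-substituting: q_D = (207 − 701/4)/(3/2) = 127/6, q_L = (232 − 701/4)/(3/2) = 227/6, q_X = (262 − 701/4)/(3/2) = 347/6.
Price P = 277 - (3/2)·(701/6) = 407/4.
Xenon's profit: (407/4 - 15)·(347/6) = 5017.0417.

5017.04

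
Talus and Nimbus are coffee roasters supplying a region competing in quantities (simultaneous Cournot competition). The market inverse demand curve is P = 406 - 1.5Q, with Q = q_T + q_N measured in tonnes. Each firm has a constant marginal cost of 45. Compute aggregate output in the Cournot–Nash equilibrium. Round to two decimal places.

160.44

A representative firm's profit is π_i = q_i(406 - 1.5Q) - 45q_i.
Setting ∂π_i/∂q_i = 0 with rivals' quantities fixed: 361 - 3q_i - (3/2)q_j = 0.
By symmetry each firm produces the same amount; substituting q_j = q_i yields q_i = 361/(9/2) = 722/9.
Total output Q = 722/9 + 722/9 = 1444/9.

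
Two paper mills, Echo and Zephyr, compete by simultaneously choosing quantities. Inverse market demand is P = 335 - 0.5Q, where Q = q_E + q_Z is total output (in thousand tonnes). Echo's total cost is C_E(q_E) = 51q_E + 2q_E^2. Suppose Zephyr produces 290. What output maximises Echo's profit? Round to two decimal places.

With the rival's output fixed at 290, Echo's profit is π_E = (335 - (1/2)·290 - (1/2)q_E)q_E - (51q_E + 2q_E²) = (190 - (1/2)q_E)q_E - (51q_E + 2q_E²).
∂π_E/∂q_E = 139 - 5q_E = 0, so q_E = 139/5.

27.80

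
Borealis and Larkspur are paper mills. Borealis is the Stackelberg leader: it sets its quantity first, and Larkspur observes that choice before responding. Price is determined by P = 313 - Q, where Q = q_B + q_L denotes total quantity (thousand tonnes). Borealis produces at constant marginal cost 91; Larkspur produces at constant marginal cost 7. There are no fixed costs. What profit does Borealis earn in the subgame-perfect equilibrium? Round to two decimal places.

2380.50

Solve by backward induction. Given q_B, the follower Larkspur maximises π_L = (313 - q_B - q_L)q_L - 7q_L.
Follower FOC: 306 - q_B - 2q_L = 0, so q_L(q_B) = (306 - q_B)/2.
The leader anticipates this reaction. Substituting into P = 313 - Q gives P = 160 - (1/2)q_B, so π_B = (160 - (1/2)q_B)q_B - 91q_B.
The leader's first-order condition 69 - q_B = 0 yields q_B = 69.
Then q_L = (306 - 69)/2 = 237/2.
Price P = 313 - 375/2 = 251/2.
Borealis's profit: (251/2 - 91)·69 = 2380.5000.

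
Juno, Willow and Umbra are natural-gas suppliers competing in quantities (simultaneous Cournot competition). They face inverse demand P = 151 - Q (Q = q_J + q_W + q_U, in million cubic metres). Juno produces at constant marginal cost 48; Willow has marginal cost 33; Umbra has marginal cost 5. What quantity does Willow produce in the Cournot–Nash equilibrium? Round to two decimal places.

Juno's profit: π_J = (151 - Q)q_J - (48q_J). Setting ∂π_J/∂q_J = 0: 103 - 2q_J - (q_W + q_U) = 0.
Willow's first-order condition: 118 - 2q_W - (q_J + q_U) = 0.
Umbra's first-order condition: 146 - 2q_U - (q_J + q_W) = 0.
Adding the 3 conditions: 367 − 2Q − 2Q = 0, i.e. Q = 367/4.
Back-substituting: q_J = (103 − 367/4) = 45/4, q_W = (118 − 367/4) = 105/4, q_U = (146 − 367/4) = 217/4.

26.25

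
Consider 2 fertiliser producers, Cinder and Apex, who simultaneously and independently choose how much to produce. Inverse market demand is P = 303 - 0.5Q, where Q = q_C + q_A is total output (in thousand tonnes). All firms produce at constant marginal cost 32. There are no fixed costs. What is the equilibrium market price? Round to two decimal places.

Each firm earns π_i = (303 - 0.5Q)q_i - 32q_i.
Setting ∂π_i/∂q_i = 0 with rivals' quantities fixed: 271 - q_i - (1/2)q_j = 0.
By symmetry each firm produces the same amount; substituting q_j = q_i yields q_i = 271/(3/2) = 542/3.
Total output Q = 1084/3, so price P = 303 - (1/2)·(1084/3) = 367/3.

122.33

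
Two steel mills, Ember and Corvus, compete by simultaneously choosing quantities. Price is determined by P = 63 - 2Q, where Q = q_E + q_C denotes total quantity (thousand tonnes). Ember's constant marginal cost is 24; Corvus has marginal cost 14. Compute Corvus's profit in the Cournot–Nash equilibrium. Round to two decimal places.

193.39

Ember's profit: π_E = (63 - 2Q)q_E - (24q_E). Setting ∂π_E/∂q_E = 0: 39 - 4q_E - 2(q_C) = 0.
Corvus's first-order condition: 49 - 4q_C - 2(q_E) = 0.
Best responses: q_E = (39 - 2q_C)/4, q_C = (49 - 2q_E)/4.
Substituting one into the other gives q_E = 29/6 and q_C = 59/6.
Price P = 63 - 2·(44/3) = 101/3.
Corvus's profit: (101/3 - 14)·(59/6) = 193.3889.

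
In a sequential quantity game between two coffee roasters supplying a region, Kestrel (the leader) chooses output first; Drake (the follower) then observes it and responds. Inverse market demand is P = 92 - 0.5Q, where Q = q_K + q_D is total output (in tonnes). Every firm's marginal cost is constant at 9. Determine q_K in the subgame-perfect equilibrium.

83

Solve by backward induction. Given q_K, the follower Drake maximises π_D = (92 - (1/2)q_K - (1/2)q_D)q_D - 9q_D.
Setting the follower's marginal profit to zero, 83 - (1/2)q_K - q_D = 0, i.e. q_D = (83 - (1/2)q_K).
The leader anticipates this reaction. Substituting into P = 92 - 0.5Q gives P = 101/2 - (1/4)q_K, so π_K = (101/2 - (1/4)q_K)q_K - 9q_K.
Leader FOC: 83/2 - (1/2)q_K = 0, so q_K = 83.
Then q_D = (83 - (1/2)·83) = 83/2.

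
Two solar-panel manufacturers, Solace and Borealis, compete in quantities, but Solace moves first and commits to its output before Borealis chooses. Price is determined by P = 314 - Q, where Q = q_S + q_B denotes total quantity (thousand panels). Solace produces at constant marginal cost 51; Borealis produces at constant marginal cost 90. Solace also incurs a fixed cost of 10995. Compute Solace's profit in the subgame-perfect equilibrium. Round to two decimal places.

405.50

Solve by backward induction. Given q_S, the follower Borealis maximises π_B = (314 - q_S - q_B)q_B - 90q_B.
Follower FOC: 224 - q_S - 2q_B = 0, so q_B(q_S) = (224 - q_S)/2.
Solace substitutes q_B(q_S) into its own profit: π_S = q_S(314 - q_S - (224 - q_S)/2) - 51q_S = (202 - (1/2)q_S)q_S - 51q_S.
Maximising: ∂π_S/∂q_S = 151 - q_S = 0, giving q_S = 151.
Then q_B = (224 - 151)/2 = 73/2.
Price P = 314 - 375/2 = 253/2.
Solace's profit: (253/2 - 51)·151 - 10995 = 811/2.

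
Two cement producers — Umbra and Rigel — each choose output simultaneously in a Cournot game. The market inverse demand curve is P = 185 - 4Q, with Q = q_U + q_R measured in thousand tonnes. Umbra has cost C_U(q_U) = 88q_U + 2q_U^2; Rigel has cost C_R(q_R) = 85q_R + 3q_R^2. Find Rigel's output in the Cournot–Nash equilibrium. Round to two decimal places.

5.34

Umbra's profit: π_U = (185 - 4Q)q_U - (88q_U + 2q_U²). Setting ∂π_U/∂q_U = 0: 97 - 12q_U - 4(q_R) = 0.
Rigel's profit: π_R = (185 - 4Q)q_R - (85q_R + 3q_R²). Setting ∂π_R/∂q_R = 0: 100 - 14q_R - 4(q_U) = 0.
So q_U = (97 - 4q_R)/12 and q_R = (100 - 4q_U)/14.
Solving the pair: q_U = 479/76, q_R = 203/38.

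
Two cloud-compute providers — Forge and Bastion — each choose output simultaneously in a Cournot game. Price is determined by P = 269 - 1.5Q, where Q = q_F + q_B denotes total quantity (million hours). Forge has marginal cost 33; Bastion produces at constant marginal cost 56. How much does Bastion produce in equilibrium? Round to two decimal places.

Forge's profit: π_F = (269 - 1.5Q)q_F - (33q_F). Setting ∂π_F/∂q_F = 0: 236 - 3q_F - (3/2)(q_B) = 0.
Bastion's profit: π_B = (269 - 1.5Q)q_B - (56q_B). Setting ∂π_B/∂q_B = 0: 213 - 3q_B - (3/2)(q_F) = 0.
Best responses: q_F = (236 - (3/2)q_B)/3, q_B = (213 - (3/2)q_F)/3.
Substituting one into the other gives q_F = 518/9 and q_B = 380/9.

42.22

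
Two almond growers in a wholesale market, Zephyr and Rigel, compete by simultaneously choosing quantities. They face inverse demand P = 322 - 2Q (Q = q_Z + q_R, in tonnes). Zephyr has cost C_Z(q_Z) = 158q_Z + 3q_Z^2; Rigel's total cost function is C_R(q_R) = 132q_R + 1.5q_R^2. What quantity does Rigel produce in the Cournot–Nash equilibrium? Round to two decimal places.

Zephyr's profit: π_Z = (322 - 2Q)q_Z - (158q_Z + 3q_Z²). Setting ∂π_Z/∂q_Z = 0: 164 - 10q_Z - 2(q_R) = 0.
Rigel's profit: π_R = (322 - 2Q)q_R - (132q_R + (3/2)q_R²). Setting ∂π_R/∂q_R = 0: 190 - 7q_R - 2(q_Z) = 0.
So q_Z = (164 - 2q_R)/10 and q_R = (190 - 2q_Z)/7.
Solving the pair: q_Z = 128/11, q_R = 262/11.

23.82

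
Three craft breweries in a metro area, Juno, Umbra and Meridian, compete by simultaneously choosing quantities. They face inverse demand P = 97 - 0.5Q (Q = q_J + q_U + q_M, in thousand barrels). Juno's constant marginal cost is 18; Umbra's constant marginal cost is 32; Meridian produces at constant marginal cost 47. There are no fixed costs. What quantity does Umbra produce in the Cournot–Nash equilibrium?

Juno's profit: π_J = (97 - 0.5Q)q_J - (18q_J). Setting ∂π_J/∂q_J = 0: 79 - q_J - (1/2)(q_U + q_M) = 0.
Umbra's profit: π_U = (97 - 0.5Q)q_U - (32q_U). Setting ∂π_U/∂q_U = 0: 65 - q_U - (1/2)(q_J + q_M) = 0.
Meridian's profit: π_M = (97 - 0.5Q)q_M - (47q_M). Setting ∂π_M/∂q_M = 0: 50 - q_M - (1/2)(q_J + q_U) = 0.
Summing all 3 equations gives 194 − 2Q = 0, hence Q = 97.
Back-substituting: q_J = (79 − 97/2)/(1/2) = 61, q_U = (65 − 97/2)/(1/2) = 33, q_M = (50 − 97/2)/(1/2) = 3.

33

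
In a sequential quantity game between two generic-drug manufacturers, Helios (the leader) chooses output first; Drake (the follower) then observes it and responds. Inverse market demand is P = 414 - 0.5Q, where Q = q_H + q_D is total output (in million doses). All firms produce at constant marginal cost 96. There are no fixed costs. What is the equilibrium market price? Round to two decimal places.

The follower Drake best-responds to any q_H: π_D = (414 - 0.5Q)q_D - 96q_D.
∂π_D/∂q_D = 318 - (1/2)q_H - q_D = 0 gives the reaction function q_D = (318 - (1/2)q_H).
Helios substitutes q_D(q_H) into its own profit: π_H = q_H(414 - (1/2)q_H - (318 - (1/2)q_H)/2) - 96q_H = (255 - (1/4)q_H)q_H - 96q_H.
Leader FOC: 159 - (1/2)q_H = 0, so q_H = 318.
Then q_D = (318 - (1/2)·318) = 159.
Total output Q = 477, so price P = 414 - (1/2)·477 = 351/2.

175.50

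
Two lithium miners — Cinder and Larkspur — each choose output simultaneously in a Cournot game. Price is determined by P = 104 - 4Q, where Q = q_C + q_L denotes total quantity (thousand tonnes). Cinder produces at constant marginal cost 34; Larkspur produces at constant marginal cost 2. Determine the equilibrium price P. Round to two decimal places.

Cinder's profit: π_C = (104 - 4Q)q_C - (34q_C). Setting ∂π_C/∂q_C = 0: 70 - 8q_C - 4(q_L) = 0.
Larkspur's first-order condition: 102 - 8q_L - 4(q_C) = 0.
Rearranging gives the reaction functions q_C = (70 - 4q_L)/8 and q_L = (102 - 4q_C)/8.
Solving the pair: q_C = 19/6, q_L = 67/6.
Total output Q = 43/3, so price P = 104 - 4·(43/3) = 140/3.

46.67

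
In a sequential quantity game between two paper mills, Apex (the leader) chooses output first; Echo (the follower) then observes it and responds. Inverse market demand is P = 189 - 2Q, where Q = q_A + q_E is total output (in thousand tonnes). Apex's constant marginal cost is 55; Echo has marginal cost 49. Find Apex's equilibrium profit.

1024

Solve by backward induction. Given q_A, the follower Echo maximises π_E = (189 - 2q_A - 2q_E)q_E - 49q_E.
∂π_E/∂q_E = 140 - 2q_A - 4q_E = 0 gives the reaction function q_E = (140 - 2q_A)/4.
The leader anticipates this reaction. Substituting into P = 189 - 2Q gives P = 119 - q_A, so π_A = (119 - q_A)q_A - 55q_A.
Leader FOC: 64 - 2q_A = 0, so q_A = 32.
Then q_E = (140 - 2·32)/4 = 19.
Price P = 189 - 2·51 = 87.
Apex's profit: (87 - 55)·32 = 1024.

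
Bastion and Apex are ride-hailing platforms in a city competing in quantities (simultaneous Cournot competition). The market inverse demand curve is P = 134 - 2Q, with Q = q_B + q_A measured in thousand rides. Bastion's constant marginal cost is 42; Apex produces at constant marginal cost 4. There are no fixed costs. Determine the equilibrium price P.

60

Bastion's profit: π_B = (134 - 2Q)q_B - (42q_B). Setting ∂π_B/∂q_B = 0: 92 - 4q_B - 2(q_A) = 0.
Apex's first-order condition: 130 - 4q_A - 2(q_B) = 0.
So q_B = (92 - 2q_A)/4 and q_A = (130 - 2q_B)/4.
Solving the pair: q_B = 9, q_A = 28.
Total output Q = 37, so price P = 134 - 2·37 = 60.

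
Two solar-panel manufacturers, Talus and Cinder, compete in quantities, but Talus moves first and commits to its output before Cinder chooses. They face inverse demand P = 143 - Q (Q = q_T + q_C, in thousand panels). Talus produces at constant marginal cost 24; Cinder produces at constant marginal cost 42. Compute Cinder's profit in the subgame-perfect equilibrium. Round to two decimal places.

264.06

Solve by backward induction. Given q_T, the follower Cinder maximises π_C = (143 - q_T - q_C)q_C - 42q_C.
∂π_C/∂q_C = 101 - q_T - 2q_C = 0 gives the reaction function q_C = (101 - q_T)/2.
Talus substitutes q_C(q_T) into its own profit: π_T = q_T(143 - q_T - (101 - q_T)/2) - 24q_T = (185/2 - (1/2)q_T)q_T - 24q_T.
Leader FOC: 137/2 - q_T = 0, so q_T = 137/2.
Then q_C = (101 - 137/2)/2 = 65/4.
Price P = 143 - 339/4 = 233/4.
Cinder's profit: (233/4 - 42)·(65/4) = 264.0625.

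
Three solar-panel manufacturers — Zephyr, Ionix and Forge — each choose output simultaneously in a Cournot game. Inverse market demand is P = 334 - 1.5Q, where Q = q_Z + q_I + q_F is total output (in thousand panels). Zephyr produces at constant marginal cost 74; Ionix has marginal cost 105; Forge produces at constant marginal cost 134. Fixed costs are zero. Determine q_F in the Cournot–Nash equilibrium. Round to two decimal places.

18.50

Zephyr's profit: π_Z = (334 - 1.5Q)q_Z - (74q_Z). Setting ∂π_Z/∂q_Z = 0: 260 - 3q_Z - (3/2)(q_I + q_F) = 0.
Ionix's first-order condition: 229 - 3q_I - (3/2)(q_Z + q_F) = 0.
Forge's profit: π_F = (334 - 1.5Q)q_F - (134q_F). Setting ∂π_F/∂q_F = 0: 200 - 3q_F - (3/2)(q_Z + q_I) = 0.
Summing all 3 equations gives 689 − 6Q = 0, hence Q = 689/6.
Back-substituting: q_Z = (260 − 689/4)/(3/2) = 117/2, q_I = (229 − 689/4)/(3/2) = 227/6, q_F = (200 − 689/4)/(3/2) = 37/2.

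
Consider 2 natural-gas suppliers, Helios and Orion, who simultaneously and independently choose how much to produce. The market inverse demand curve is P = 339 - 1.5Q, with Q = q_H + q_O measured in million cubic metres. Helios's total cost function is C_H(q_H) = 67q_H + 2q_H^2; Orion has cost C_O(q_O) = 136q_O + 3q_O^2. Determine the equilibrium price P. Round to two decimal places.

261.06

Helios's profit: π_H = (339 - 1.5Q)q_H - (67q_H + 2q_H²). Setting ∂π_H/∂q_H = 0: 272 - 7q_H - (3/2)(q_O) = 0.
Orion's profit: π_O = (339 - 1.5Q)q_O - (136q_O + 3q_O²). Setting ∂π_O/∂q_O = 0: 203 - 9q_O - (3/2)(q_H) = 0.
Rearranging gives the reaction functions q_H = (272 - (3/2)q_O)/7 and q_O = (203 - (3/2)q_H)/9.
Substituting one into the other gives q_H = 35.2840 and q_O = 16.6749.
Total output Q = 51.9588, so price P = 339 - (3/2)·51.9588 = 261.0617.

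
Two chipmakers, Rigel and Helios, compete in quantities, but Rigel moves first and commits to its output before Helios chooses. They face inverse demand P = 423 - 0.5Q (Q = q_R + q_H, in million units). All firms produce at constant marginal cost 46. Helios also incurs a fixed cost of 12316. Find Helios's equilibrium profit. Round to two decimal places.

Solve by backward induction. Given q_R, the follower Helios maximises π_H = (423 - (1/2)q_R - (1/2)q_H)q_H - 46q_H.
Setting the follower's marginal profit to zero, 377 - (1/2)q_R - q_H = 0, i.e. q_H = (377 - (1/2)q_R).
Rigel substitutes q_H(q_R) into its own profit: π_R = q_R(423 - (1/2)q_R - (377 - (1/2)q_R)/2) - 46q_R = (469/2 - (1/4)q_R)q_R - 46q_R.
The leader's first-order condition 377/2 - (1/2)q_R = 0 yields q_R = 377.
Then q_H = (377 - (1/2)·377) = 377/2.
Price P = 423 - (1/2)·(1131/2) = 561/4.
Helios's profit: (561/4 - 46)·(377/2) - 12316 = 5450.1250.

5450.13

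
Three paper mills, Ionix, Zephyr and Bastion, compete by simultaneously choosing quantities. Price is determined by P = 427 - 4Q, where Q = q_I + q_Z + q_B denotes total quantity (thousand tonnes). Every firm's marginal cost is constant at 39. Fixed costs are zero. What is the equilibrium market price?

A representative firm's profit is π_i = q_i(427 - 4Q) - 39q_i.
Setting ∂π_i/∂q_i = 0 with rivals' quantities fixed: 388 - 8q_i - 4·Σ_{j≠i} q_j = 0.
With identical firms every q_j equals q_i, so Σ_{j≠i} q_j = 2q_i and 388 = 16q_i, giving q_i = 97/4.
Total output Q = 291/4, so price P = 427 - 4·(291/4) = 136.

136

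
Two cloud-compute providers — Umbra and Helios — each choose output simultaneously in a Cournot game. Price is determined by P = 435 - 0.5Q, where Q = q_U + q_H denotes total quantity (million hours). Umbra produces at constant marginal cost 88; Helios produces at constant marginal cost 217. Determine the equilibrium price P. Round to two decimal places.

246.67

Umbra's profit: π_U = (435 - 0.5Q)q_U - (88q_U). Setting ∂π_U/∂q_U = 0: 347 - q_U - (1/2)(q_H) = 0.
Helios's first-order condition: 218 - q_H - (1/2)(q_U) = 0.
So q_U = (347 - (1/2)q_H) and q_H = (218 - (1/2)q_U).
Solving the pair: q_U = 952/3, q_H = 178/3.
Total output Q = 1130/3, so price P = 435 - (1/2)·(1130/3) = 740/3.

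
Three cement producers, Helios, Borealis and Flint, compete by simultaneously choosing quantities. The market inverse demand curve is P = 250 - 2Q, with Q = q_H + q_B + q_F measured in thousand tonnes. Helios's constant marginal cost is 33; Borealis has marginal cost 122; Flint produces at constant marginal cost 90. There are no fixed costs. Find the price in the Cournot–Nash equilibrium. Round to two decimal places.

Helios's profit: π_H = (250 - 2Q)q_H - (33q_H). Setting ∂π_H/∂q_H = 0: 217 - 4q_H - 2(q_B + q_F) = 0.
Borealis's profit: π_B = (250 - 2Q)q_B - (122q_B). Setting ∂π_B/∂q_B = 0: 128 - 4q_B - 2(q_H + q_F) = 0.
Flint's profit: π_F = (250 - 2Q)q_F - (90q_F). Setting ∂π_F/∂q_F = 0: 160 - 4q_F - 2(q_H + q_B) = 0.
Adding the 3 conditions: 505 − 4Q − 4Q = 0, i.e. Q = 505/8.
Back-substituting: q_H = (217 − 505/4)/2 = 363/8, q_B = (128 − 505/4)/2 = 7/8, q_F = (160 − 505/4)/2 = 135/8.
Total output Q = 505/8, so price P = 250 - 2·(505/8) = 495/4.

123.75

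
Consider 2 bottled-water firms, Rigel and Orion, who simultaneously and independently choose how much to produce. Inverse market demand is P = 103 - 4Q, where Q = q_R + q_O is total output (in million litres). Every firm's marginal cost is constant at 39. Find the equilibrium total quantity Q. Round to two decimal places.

Each firm earns π_i = (103 - 4Q)q_i - 39q_i.
First-order condition (treating rivals' output as given): 64 - 8q_i - 4q_j = 0.
With identical firms every q_j equals q_i, so q_j = q_i and 64 = 12q_i, giving q_i = 16/3.
Total output Q = 16/3 + 16/3 = 32/3.

10.67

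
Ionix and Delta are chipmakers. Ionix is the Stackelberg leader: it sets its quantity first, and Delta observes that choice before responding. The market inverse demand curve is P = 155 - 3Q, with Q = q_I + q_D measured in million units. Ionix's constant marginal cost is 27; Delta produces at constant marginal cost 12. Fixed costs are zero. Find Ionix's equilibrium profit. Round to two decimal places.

Solve by backward induction. Given q_I, the follower Delta maximises π_D = (155 - 3q_I - 3q_D)q_D - 12q_D.
Setting the follower's marginal profit to zero, 143 - 3q_I - 6q_D = 0, i.e. q_D = (143 - 3q_I)/6.
Ionix substitutes q_D(q_I) into its own profit: π_I = q_I(155 - 3q_I - (143 - 3q_I)/2) - 27q_I = (167/2 - (3/2)q_I)q_I - 27q_I.
Maximising: ∂π_I/∂q_I = 113/2 - 3q_I = 0, giving q_I = 113/6.
Then q_D = (143 - 3·(113/6))/6 = 173/12.
Price P = 155 - 3·(133/4) = 221/4.
Ionix's profit: (221/4 - 27)·(113/6) = 532.0417.

532.04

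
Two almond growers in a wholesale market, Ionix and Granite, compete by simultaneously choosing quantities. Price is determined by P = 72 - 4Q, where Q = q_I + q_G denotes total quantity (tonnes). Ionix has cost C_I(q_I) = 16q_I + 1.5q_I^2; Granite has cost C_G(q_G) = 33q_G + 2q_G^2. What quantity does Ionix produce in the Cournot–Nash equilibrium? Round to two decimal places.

4.45

Ionix's profit: π_I = (72 - 4Q)q_I - (16q_I + (3/2)q_I²). Setting ∂π_I/∂q_I = 0: 56 - 11q_I - 4(q_G) = 0.
Granite's first-order condition: 39 - 12q_G - 4(q_I) = 0.
Best responses: q_I = (56 - 4q_G)/11, q_G = (39 - 4q_I)/12.
Solving the pair: q_I = 129/29, q_G = 205/116.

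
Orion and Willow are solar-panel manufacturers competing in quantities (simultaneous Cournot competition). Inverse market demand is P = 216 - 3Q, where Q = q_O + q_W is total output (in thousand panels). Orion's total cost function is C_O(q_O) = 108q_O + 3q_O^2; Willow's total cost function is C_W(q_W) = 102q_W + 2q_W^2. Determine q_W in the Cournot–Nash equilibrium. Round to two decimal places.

9.41

Orion's profit: π_O = (216 - 3Q)q_O - (108q_O + 3q_O²). Setting ∂π_O/∂q_O = 0: 108 - 12q_O - 3(q_W) = 0.
Willow's first-order condition: 114 - 10q_W - 3(q_O) = 0.
So q_O = (108 - 3q_W)/12 and q_W = (114 - 3q_O)/10.
Substituting one into the other gives q_O = 246/37 and q_W = 348/37.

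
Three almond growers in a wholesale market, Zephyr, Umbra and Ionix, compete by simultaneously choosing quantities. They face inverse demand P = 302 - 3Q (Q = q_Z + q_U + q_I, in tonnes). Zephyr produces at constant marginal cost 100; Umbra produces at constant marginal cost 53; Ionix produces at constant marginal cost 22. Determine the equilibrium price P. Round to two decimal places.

119.25

Zephyr's profit: π_Z = (302 - 3Q)q_Z - (100q_Z). Setting ∂π_Z/∂q_Z = 0: 202 - 6q_Z - 3(q_U + q_I) = 0.
Umbra's first-order condition: 249 - 6q_U - 3(q_Z + q_I) = 0.
Ionix's profit: π_I = (302 - 3Q)q_I - (22q_I). Setting ∂π_I/∂q_I = 0: 280 - 6q_I - 3(q_Z + q_U) = 0.
Summing all 3 equations gives 731 − 12Q = 0, hence Q = 731/12.
Back-substituting: q_Z = (202 − 731/4)/3 = 77/12, q_U = (249 − 731/4)/3 = 265/12, q_I = (280 − 731/4)/3 = 389/12.
Total output Q = 731/12, so price P = 302 - 3·(731/12) = 477/4.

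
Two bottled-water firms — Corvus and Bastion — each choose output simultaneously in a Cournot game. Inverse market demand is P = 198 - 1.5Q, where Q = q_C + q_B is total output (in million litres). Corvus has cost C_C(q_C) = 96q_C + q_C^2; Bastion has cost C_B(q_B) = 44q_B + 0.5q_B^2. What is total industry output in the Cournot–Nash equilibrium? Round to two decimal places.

Corvus's profit: π_C = (198 - 1.5Q)q_C - (96q_C + q_C²). Setting ∂π_C/∂q_C = 0: 102 - 5q_C - (3/2)(q_B) = 0.
Bastion's first-order condition: 154 - 4q_B - (3/2)(q_C) = 0.
So q_C = (102 - (3/2)q_B)/5 and q_B = (154 - (3/2)q_C)/4.
Substituting one into the other gives q_C = 708/71 and q_B = 34.7606.
Total output Q = 708/71 + 34.7606 = 44.7324.

44.73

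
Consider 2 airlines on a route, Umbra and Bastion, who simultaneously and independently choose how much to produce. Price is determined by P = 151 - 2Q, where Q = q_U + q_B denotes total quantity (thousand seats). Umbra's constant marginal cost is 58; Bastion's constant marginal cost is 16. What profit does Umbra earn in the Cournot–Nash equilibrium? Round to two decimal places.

Umbra's profit: π_U = (151 - 2Q)q_U - (58q_U). Setting ∂π_U/∂q_U = 0: 93 - 4q_U - 2(q_B) = 0.
Bastion's profit: π_B = (151 - 2Q)q_B - (16q_B). Setting ∂π_B/∂q_B = 0: 135 - 4q_B - 2(q_U) = 0.
Best responses: q_U = (93 - 2q_B)/4, q_B = (135 - 2q_U)/4.
Substituting one into the other gives q_U = 17/2 and q_B = 59/2.
Price P = 151 - 2·38 = 75.
Umbra's profit: (75 - 58)·(17/2) = 289/2.

144.50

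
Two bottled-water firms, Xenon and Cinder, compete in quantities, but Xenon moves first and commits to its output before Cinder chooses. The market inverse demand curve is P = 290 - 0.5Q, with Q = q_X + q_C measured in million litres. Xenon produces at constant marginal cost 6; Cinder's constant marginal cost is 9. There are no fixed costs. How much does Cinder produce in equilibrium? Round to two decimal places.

137.50

Solve by backward induction. Given q_X, the follower Cinder maximises π_C = (290 - (1/2)q_X - (1/2)q_C)q_C - 9q_C.
Follower FOC: 281 - (1/2)q_X - q_C = 0, so q_C(q_X) = (281 - (1/2)q_X).
Xenon substitutes q_C(q_X) into its own profit: π_X = q_X(290 - (1/2)q_X - (281 - (1/2)q_X)/2) - 6q_X = (299/2 - (1/4)q_X)q_X - 6q_X.
The leader's first-order condition 287/2 - (1/2)q_X = 0 yields q_X = 287.
Then q_C = (281 - (1/2)·287) = 275/2.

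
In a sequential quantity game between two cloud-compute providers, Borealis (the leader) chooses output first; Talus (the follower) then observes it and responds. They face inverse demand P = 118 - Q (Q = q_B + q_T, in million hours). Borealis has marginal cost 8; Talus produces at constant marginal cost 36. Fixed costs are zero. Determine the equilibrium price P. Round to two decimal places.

The follower Talus best-responds to any q_B: π_T = (118 - Q)q_T - 36q_T.
Setting the follower's marginal profit to zero, 82 - q_B - 2q_T = 0, i.e. q_T = (82 - q_B)/2.
Borealis substitutes q_T(q_B) into its own profit: π_B = q_B(118 - q_B - (82 - q_B)/2) - 8q_B = (77 - (1/2)q_B)q_B - 8q_B.
Leader FOC: 69 - q_B = 0, so q_B = 69.
Then q_T = (82 - 69)/2 = 13/2.
Total output Q = 151/2, so price P = 118 - 151/2 = 85/2.

42.50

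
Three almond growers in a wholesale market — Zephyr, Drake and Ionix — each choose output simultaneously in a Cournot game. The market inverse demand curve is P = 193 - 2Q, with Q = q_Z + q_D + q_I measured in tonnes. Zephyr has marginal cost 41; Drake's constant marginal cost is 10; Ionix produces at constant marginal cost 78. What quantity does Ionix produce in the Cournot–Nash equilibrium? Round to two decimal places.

1.25

Zephyr's profit: π_Z = (193 - 2Q)q_Z - (41q_Z). Setting ∂π_Z/∂q_Z = 0: 152 - 4q_Z - 2(q_D + q_I) = 0.
Drake's first-order condition: 183 - 4q_D - 2(q_Z + q_I) = 0.
Ionix's profit: π_I = (193 - 2Q)q_I - (78q_I). Setting ∂π_I/∂q_I = 0: 115 - 4q_I - 2(q_Z + q_D) = 0.
Adding the 3 conditions: 450 − 4Q − 4Q = 0, i.e. Q = 225/4.
Back-substituting: q_Z = (152 − 225/2)/2 = 79/4, q_D = (183 − 225/2)/2 = 141/4, q_I = (115 − 225/2)/2 = 5/4.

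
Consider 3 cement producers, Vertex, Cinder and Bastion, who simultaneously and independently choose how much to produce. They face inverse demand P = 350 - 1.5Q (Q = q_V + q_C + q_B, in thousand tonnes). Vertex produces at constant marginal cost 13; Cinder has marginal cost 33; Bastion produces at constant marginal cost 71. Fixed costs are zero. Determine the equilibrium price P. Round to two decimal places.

Vertex's profit: π_V = (350 - 1.5Q)q_V - (13q_V). Setting ∂π_V/∂q_V = 0: 337 - 3q_V - (3/2)(q_C + q_B) = 0.
Cinder's profit: π_C = (350 - 1.5Q)q_C - (33q_C). Setting ∂π_C/∂q_C = 0: 317 - 3q_C - (3/2)(q_V + q_B) = 0.
Bastion's profit: π_B = (350 - 1.5Q)q_B - (71q_B). Setting ∂π_B/∂q_B = 0: 279 - 3q_B - (3/2)(q_V + q_C) = 0.
Adding the 3 first-order conditions: 933 − 6Q = 0, so Q = 311/2.
Back-substituting: q_V = (337 − 933/4)/(3/2) = 415/6, q_C = (317 − 933/4)/(3/2) = 335/6, q_B = (279 − 933/4)/(3/2) = 61/2.
Total output Q = 311/2, so price P = 350 - (3/2)·(311/2) = 467/4.

116.75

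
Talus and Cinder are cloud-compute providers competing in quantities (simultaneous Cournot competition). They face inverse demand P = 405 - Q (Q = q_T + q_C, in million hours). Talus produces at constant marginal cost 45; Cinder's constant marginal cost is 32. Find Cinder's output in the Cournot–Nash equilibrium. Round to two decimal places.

Talus's profit: π_T = (405 - Q)q_T - (45q_T). Setting ∂π_T/∂q_T = 0: 360 - 2q_T - (q_C) = 0.
Cinder's first-order condition: 373 - 2q_C - (q_T) = 0.
Best responses: q_T = (360 - q_C)/2, q_C = (373 - q_T)/2.
Solving the pair: q_T = 347/3, q_C = 386/3.

128.67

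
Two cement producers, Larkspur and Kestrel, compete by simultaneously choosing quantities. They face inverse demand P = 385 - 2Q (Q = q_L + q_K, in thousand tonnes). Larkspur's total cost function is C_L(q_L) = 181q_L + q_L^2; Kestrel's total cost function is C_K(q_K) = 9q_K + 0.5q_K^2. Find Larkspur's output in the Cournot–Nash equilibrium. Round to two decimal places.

Larkspur's profit: π_L = (385 - 2Q)q_L - (181q_L + q_L²). Setting ∂π_L/∂q_L = 0: 204 - 6q_L - 2(q_K) = 0.
Kestrel's first-order condition: 376 - 5q_K - 2(q_L) = 0.
Rearranging gives the reaction functions q_L = (204 - 2q_K)/6 and q_K = (376 - 2q_L)/5.
Substituting one into the other gives q_L = 134/13 and q_K = 924/13.

10.31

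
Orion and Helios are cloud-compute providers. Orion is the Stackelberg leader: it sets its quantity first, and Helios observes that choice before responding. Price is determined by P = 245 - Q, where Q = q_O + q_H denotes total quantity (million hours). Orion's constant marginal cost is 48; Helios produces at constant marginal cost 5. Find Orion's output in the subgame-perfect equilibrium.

77

The follower Helios best-responds to any q_O: π_H = (245 - Q)q_H - 5q_H.
Follower FOC: 240 - q_O - 2q_H = 0, so q_H(q_O) = (240 - q_O)/2.
Orion substitutes q_H(q_O) into its own profit: π_O = q_O(245 - q_O - (240 - q_O)/2) - 48q_O = (125 - (1/2)q_O)q_O - 48q_O.
The leader's first-order condition 77 - q_O = 0 yields q_O = 77.
Then q_H = (240 - 77)/2 = 163/2.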